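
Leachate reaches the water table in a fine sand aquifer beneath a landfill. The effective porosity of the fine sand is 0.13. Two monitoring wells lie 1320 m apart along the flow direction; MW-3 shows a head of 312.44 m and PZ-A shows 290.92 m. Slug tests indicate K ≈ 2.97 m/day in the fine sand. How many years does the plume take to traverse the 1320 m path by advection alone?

Hydraulic gradient i = (312.44 − 290.92) / 1320 = 21.52 / 1320 = 0.01630.
Darcy flux q = K · i = 2.970 × 0.01630 = 0.04842 m/day.
Seepage velocity v = q / n_e = 0.04842 / 0.13 = 0.3725 m/day.
Travel time t = L / v = 1320 / 0.3725 = 3544 days = 9.703 years.

9.70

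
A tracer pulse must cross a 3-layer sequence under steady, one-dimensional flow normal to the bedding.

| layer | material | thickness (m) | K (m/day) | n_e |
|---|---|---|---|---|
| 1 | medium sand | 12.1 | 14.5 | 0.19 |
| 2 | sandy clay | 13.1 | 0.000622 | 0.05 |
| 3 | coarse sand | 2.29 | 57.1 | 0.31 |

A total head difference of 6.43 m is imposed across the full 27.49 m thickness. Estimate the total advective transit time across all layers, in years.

32.9

With flow normal to the layers, continuity requires the same specific discharge q through every layer.
Σ(b_i/K_i) = 12.1/14.5 + 13.1/0.000622 + 2.29/57.1 = 21062 d.
q = Δh / Σ(b_i/K_i) = 6.43 / 21062 = 0.0003053 m/day.
In each layer the seepage velocity is v_i = q/n_i, so the layer transit time is t_i = b_i·n_i / q:
  layer 1 (medium sand): t_1 = 12.1 × 0.19 / 0.0003053 = 7531 d
  layer 2 (sandy clay): t_2 = 13.1 × 0.05 / 0.0003053 = 2146 d
  layer 3 (coarse sand): t_3 = 2.29 × 0.31 / 0.0003053 = 2325 d
Total t = Σ t_i = 12001 days = 32.86 years.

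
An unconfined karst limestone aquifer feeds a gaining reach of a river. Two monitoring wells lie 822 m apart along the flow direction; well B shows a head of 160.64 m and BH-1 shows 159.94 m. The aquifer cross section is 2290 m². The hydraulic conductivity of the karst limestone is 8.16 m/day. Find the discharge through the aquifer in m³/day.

15.9

Hydraulic gradient i = (160.64 − 159.94) / 822 = 0.7 / 822 = 0.0008516.
Darcy's law: Q = K · A · i = 8.160 × 2290 × 0.0008516 = 15.91 m³/day.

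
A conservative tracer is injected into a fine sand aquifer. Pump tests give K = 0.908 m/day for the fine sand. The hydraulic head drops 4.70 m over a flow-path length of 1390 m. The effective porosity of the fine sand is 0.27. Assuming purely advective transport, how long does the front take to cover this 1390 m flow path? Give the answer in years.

Hydraulic gradient i = Δh / L = 4.70 / 1390 = 0.003381.
Darcy flux q = K · i = 0.9080 × 0.003381 = 0.003070 m/day.
Seepage velocity v = q / n_e = 0.003070 / 0.27 = 0.01137 m/day.
Travel time t = L / v = 1390 / 0.01137 = 1.222e+05 days = 334.7 years.

335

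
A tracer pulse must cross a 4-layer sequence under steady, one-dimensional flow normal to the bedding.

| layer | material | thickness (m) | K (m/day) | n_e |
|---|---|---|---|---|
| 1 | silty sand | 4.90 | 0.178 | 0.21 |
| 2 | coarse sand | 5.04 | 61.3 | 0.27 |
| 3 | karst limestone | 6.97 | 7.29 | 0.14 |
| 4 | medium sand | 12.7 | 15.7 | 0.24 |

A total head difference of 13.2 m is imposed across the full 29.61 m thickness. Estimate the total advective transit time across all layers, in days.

With flow normal to the layers, continuity requires the same specific discharge q through every layer.
Σ(b_i/K_i) = 4.90/0.178 + 5.04/61.3 + 6.97/7.29 + 12.7/15.7 = 29.38 d.
q = Δh / Σ(b_i/K_i) = 13.2 / 29.38 = 0.4494 m/day.
In each layer the seepage velocity is v_i = q/n_i, so the layer transit time is t_i = b_i·n_i / q:
  layer 1 (silty sand): t_1 = 4.90 × 0.21 / 0.4494 = 2.290 d
  layer 2 (coarse sand): t_2 = 5.04 × 0.27 / 0.4494 = 3.028 d
  layer 3 (karst limestone): t_3 = 6.97 × 0.14 / 0.4494 = 2.172 d
  layer 4 (medium sand): t_4 = 12.7 × 0.24 / 0.4494 = 6.783 d
Total t = Σ t_i = 14.27 days.

14.3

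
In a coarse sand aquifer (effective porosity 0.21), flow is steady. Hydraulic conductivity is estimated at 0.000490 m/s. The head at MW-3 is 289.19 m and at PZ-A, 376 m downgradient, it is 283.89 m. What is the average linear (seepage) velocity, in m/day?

Convert K: 0.000490 m/s × 86400 = 42.34 m/day.
Hydraulic gradient i = (289.19 − 283.89) / 376 = 5.3 / 376 = 0.01410.
Darcy flux q = K · i = 42.34 × 0.01410 = 0.5968 m/day.
Seepage velocity v = q / n_e = 0.5968 / 0.21 = 2.842 m/day.

2.84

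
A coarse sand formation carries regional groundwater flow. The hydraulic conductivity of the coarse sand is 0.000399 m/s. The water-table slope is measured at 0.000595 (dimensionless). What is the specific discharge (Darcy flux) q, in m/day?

Convert K: 0.000399 m/s × 86400 = 34.47 m/day.
Hydraulic gradient i = 0.000595.
Specific discharge q = K · i = 34.47 × 0.0005950 = 0.02051 m/day.

0.0205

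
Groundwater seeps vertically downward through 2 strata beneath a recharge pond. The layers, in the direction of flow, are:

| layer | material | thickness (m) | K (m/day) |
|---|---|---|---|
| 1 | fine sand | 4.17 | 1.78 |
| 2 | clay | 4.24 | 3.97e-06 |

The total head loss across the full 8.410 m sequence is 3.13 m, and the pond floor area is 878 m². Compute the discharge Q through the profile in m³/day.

Flow is perpendicular to layering, so the layers act in series and the equivalent K is the thickness-weighted harmonic mean.
Total thickness L = 4.17 + 4.24 = 8.410 m.
Σ(b_i/K_i) = 4.17/1.78 + 4.24/3.97e-06 = 1.068e+06 d.
K_eq = L / Σ(b_i/K_i) = 8.410 / 1.068e+06 = 7.874e-06 m/day.
Q = K_eq · A · (Δh/L) = 7.874e-06 × 878 × (3.13/8.410) = 0.002573 m³/day.

0.00257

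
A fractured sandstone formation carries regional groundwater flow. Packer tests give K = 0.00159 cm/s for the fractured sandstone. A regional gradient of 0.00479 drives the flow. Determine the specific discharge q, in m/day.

0.00658

Convert K: 0.00159 cm/s × 864 = 1.374 m/day.
Hydraulic gradient i = 0.00479.
Specific discharge q = K · i = 1.374 × 0.004790 = 0.006580 m/day.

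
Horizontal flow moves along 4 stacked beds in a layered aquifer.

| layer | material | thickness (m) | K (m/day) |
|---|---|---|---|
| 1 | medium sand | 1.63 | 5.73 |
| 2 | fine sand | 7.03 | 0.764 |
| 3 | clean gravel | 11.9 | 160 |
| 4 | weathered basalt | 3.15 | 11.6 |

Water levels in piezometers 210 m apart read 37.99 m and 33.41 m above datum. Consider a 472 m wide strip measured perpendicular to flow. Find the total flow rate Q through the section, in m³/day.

Flow is parallel to layering, so each bed carries its own Darcy discharge and the transmissivities add.
Σ(K_i·b_i) = 5.73×1.63 + 0.764×7.03 + 160×11.9 + 11.6×3.15 = 1955 m²/day.
Hydraulic gradient i = (37.99 − 33.41) / 210 = 4.58 / 210 = 0.02181.
Q = Σ(K_i·b_i) · W · i = 1955 × 472 × 0.02181 = 20128 m³/day.

20100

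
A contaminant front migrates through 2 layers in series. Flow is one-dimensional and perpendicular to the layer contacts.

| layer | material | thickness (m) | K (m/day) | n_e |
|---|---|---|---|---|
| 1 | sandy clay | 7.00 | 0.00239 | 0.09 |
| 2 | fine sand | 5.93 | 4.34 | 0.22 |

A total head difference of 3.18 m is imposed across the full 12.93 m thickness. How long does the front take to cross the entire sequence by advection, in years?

4.88

With flow normal to the layers, continuity requires the same specific discharge q through every layer.
Σ(b_i/K_i) = 7.00/0.00239 + 5.93/4.34 = 2930 d.
q = Δh / Σ(b_i/K_i) = 3.18 / 2930 = 0.001085 m/day.
In each layer the seepage velocity is v_i = q/n_i, so the layer transit time is t_i = b_i·n_i / q:
  layer 1 (sandy clay): t_1 = 7.00 × 0.09 / 0.001085 = 580.5 d
  layer 2 (fine sand): t_2 = 5.93 × 0.22 / 0.001085 = 1202 d
Total t = Σ t_i = 1783 days = 4.881 years.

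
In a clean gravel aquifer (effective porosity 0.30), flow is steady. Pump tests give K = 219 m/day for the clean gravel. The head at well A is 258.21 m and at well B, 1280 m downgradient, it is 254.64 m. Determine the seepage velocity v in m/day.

2.04

Hydraulic gradient i = (258.21 − 254.64) / 1280 = 3.57 / 1280 = 0.002789.
Darcy flux q = K · i = 219.0 × 0.002789 = 0.6108 m/day.
Seepage velocity v = q / n_e = 0.6108 / 0.30 = 2.036 m/day.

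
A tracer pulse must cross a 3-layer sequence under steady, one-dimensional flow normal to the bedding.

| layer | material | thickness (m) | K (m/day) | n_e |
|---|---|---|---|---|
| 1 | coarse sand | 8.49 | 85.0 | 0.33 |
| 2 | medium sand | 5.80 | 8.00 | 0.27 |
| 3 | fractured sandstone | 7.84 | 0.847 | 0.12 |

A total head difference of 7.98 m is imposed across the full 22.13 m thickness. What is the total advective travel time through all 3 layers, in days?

With flow normal to the layers, continuity requires the same specific discharge q through every layer.
Σ(b_i/K_i) = 8.49/85.0 + 5.80/8.00 + 7.84/0.847 = 10.08 d.
q = Δh / Σ(b_i/K_i) = 7.98 / 10.08 = 0.7916 m/day.
In each layer the seepage velocity is v_i = q/n_i, so the layer transit time is t_i = b_i·n_i / q:
  layer 1 (coarse sand): t_1 = 8.49 × 0.33 / 0.7916 = 3.539 d
  layer 2 (medium sand): t_2 = 5.80 × 0.27 / 0.7916 = 1.978 d
  layer 3 (fractured sandstone): t_3 = 7.84 × 0.12 / 0.7916 = 1.189 d
Total t = Σ t_i = 6.706 days.

6.71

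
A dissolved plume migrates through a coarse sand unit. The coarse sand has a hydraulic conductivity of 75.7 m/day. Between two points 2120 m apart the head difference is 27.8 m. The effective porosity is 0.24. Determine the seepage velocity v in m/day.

Hydraulic gradient i = Δh / L = 27.8 / 2120 = 0.01311.
Darcy flux q = K · i = 75.70 × 0.01311 = 0.9927 m/day.
Seepage velocity v = q / n_e = 0.9927 / 0.24 = 4.136 m/day.

4.14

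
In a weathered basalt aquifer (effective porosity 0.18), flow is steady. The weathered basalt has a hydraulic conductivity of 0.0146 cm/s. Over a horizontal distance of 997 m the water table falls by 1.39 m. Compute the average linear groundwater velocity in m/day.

0.0977

Convert K: 0.0146 cm/s × 864 = 12.61 m/day.
Hydraulic gradient i = Δh / L = 1.39 / 997 = 0.001394.
Darcy flux q = K · i = 12.61 × 0.001394 = 0.01759 m/day.
Seepage velocity v = q / n_e = 0.01759 / 0.18 = 0.09770 m/day.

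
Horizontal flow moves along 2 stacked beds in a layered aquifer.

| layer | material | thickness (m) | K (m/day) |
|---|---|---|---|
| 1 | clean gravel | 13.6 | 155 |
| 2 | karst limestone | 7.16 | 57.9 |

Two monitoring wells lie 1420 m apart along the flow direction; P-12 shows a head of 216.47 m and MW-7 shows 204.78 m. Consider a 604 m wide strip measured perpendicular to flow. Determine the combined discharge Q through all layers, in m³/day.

Flow is parallel to layering, so each bed carries its own Darcy discharge and the transmissivities add.
Σ(K_i·b_i) = 155×13.6 + 57.9×7.16 = 2523 m²/day.
Hydraulic gradient i = (216.47 − 204.78) / 1420 = 11.69 / 1420 = 0.008232.
Q = Σ(K_i·b_i) · W · i = 2523 × 604 × 0.008232 = 12543 m³/day.

12500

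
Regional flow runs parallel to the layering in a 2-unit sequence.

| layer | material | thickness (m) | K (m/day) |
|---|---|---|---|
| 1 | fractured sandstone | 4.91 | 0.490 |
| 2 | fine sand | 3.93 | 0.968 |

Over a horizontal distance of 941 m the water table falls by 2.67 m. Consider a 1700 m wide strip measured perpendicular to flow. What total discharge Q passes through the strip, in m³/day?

30.0

Flow is parallel to layering, so each bed carries its own Darcy discharge and the transmissivities add.
Σ(K_i·b_i) = 0.490×4.91 + 0.968×3.93 = 6.210 m²/day.
Hydraulic gradient i = Δh / L = 2.67 / 941 = 0.002837.
Q = Σ(K_i·b_i) · W · i = 6.210 × 1700 × 0.002837 = 29.96 m³/day.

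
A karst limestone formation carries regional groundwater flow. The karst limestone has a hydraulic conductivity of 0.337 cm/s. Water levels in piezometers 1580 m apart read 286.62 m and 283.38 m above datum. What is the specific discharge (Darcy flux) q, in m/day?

Convert K: 0.337 cm/s × 864 = 291.2 m/day.
Hydraulic gradient i = (286.62 − 283.38) / 1580 = 3.24 / 1580 = 0.002051.
Specific discharge q = K · i = 291.2 × 0.002051 = 0.5971 m/day.

0.597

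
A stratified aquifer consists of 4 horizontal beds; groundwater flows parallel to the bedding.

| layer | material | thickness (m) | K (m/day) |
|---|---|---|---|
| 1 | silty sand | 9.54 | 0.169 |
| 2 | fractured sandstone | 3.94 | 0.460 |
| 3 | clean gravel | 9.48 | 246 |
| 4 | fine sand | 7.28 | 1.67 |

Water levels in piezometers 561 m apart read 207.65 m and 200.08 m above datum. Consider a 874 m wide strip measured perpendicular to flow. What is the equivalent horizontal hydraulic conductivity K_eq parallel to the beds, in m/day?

77.6

Flow is parallel to layering, so each bed carries its own Darcy discharge and the transmissivities add.
Σ(K_i·b_i) = 0.169×9.54 + 0.460×3.94 + 246×9.48 + 1.67×7.28 = 2348 m²/day.
Total thickness b = 30.24 m, so K_eq = Σ(K_i·b_i)/b = 77.63 m/day.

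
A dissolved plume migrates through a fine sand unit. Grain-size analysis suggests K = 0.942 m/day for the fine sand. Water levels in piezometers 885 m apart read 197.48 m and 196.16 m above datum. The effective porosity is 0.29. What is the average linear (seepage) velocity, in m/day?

0.00484

Hydraulic gradient i = (197.48 − 196.16) / 885 = 1.32 / 885 = 0.001492.
Darcy flux q = K · i = 0.9420 × 0.001492 = 0.001405 m/day.
Seepage velocity v = q / n_e = 0.001405 / 0.29 = 0.004845 m/day.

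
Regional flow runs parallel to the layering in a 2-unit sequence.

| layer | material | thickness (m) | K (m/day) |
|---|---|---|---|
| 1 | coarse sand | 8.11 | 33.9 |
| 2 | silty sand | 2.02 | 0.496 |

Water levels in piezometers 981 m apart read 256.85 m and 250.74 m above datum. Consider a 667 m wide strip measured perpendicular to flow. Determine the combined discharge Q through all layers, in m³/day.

1150

Flow is parallel to layering, so each bed carries its own Darcy discharge and the transmissivities add.
Σ(K_i·b_i) = 33.9×8.11 + 0.496×2.02 = 275.9 m²/day.
Hydraulic gradient i = (256.85 − 250.74) / 981 = 6.11 / 981 = 0.006228.
Q = Σ(K_i·b_i) · W · i = 275.9 × 667 × 0.006228 = 1146 m³/day.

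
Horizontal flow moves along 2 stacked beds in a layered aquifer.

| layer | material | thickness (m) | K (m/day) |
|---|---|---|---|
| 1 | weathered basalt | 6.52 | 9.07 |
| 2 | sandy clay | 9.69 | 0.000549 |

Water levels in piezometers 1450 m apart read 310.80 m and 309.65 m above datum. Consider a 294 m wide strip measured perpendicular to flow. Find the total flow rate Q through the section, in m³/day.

13.8

Flow is parallel to layering, so each bed carries its own Darcy discharge and the transmissivities add.
Σ(K_i·b_i) = 9.07×6.52 + 0.000549×9.69 = 59.14 m²/day.
Hydraulic gradient i = (310.80 − 309.65) / 1450 = 1.15 / 1450 = 0.0007931.
Q = Σ(K_i·b_i) · W · i = 59.14 × 294 × 0.0007931 = 13.79 m³/day.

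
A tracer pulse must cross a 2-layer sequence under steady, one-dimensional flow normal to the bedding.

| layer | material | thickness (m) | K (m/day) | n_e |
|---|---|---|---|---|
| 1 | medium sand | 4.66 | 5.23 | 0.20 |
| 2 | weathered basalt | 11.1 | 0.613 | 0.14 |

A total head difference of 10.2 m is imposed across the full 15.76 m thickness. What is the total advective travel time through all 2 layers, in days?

With flow normal to the layers, continuity requires the same specific discharge q through every layer.
Σ(b_i/K_i) = 4.66/5.23 + 11.1/0.613 = 19.00 d.
q = Δh / Σ(b_i/K_i) = 10.2 / 19.00 = 0.5369 m/day.
In each layer the seepage velocity is v_i = q/n_i, so the layer transit time is t_i = b_i·n_i / q:
  layer 1 (medium sand): t_1 = 4.66 × 0.20 / 0.5369 = 1.736 d
  layer 2 (weathered basalt): t_2 = 11.1 × 0.14 / 0.5369 = 2.895 d
Total t = Σ t_i = 4.630 days.

4.63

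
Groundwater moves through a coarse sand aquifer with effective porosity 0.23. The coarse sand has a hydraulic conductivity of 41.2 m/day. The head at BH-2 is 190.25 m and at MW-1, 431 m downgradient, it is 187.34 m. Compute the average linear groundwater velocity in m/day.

1.21

Hydraulic gradient i = (190.25 − 187.34) / 431 = 2.91 / 431 = 0.006752.
Darcy flux q = K · i = 41.20 × 0.006752 = 0.2782 m/day.
Seepage velocity v = q / n_e = 0.2782 / 0.23 = 1.209 m/day.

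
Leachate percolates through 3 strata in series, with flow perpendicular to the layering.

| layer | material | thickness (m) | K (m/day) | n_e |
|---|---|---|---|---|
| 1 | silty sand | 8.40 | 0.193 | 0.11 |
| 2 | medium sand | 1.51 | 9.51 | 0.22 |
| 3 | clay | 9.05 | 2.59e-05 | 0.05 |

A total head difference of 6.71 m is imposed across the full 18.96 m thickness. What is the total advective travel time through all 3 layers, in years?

244

With flow normal to the layers, continuity requires the same specific discharge q through every layer.
Σ(b_i/K_i) = 8.40/0.193 + 1.51/9.51 + 9.05/2.59e-05 = 3.495e+05 d.
q = Δh / Σ(b_i/K_i) = 6.71 / 3.495e+05 = 1.920e-05 m/day.
In each layer the seepage velocity is v_i = q/n_i, so the layer transit time is t_i = b_i·n_i / q:
  layer 1 (silty sand): t_1 = 8.40 × 0.11 / 1.920e-05 = 48123 d
  layer 2 (medium sand): t_2 = 1.51 × 0.22 / 1.920e-05 = 17301 d
  layer 3 (clay): t_3 = 9.05 × 0.05 / 1.920e-05 = 23567 d
Total t = Σ t_i = 88991 days = 243.6 years.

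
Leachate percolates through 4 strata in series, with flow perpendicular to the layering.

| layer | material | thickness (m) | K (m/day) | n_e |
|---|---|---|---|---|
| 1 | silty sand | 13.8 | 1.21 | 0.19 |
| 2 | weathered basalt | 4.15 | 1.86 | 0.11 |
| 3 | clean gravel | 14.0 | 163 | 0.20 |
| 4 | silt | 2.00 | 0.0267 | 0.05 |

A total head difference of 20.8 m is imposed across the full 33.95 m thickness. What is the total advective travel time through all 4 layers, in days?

With flow normal to the layers, continuity requires the same specific discharge q through every layer.
Σ(b_i/K_i) = 13.8/1.21 + 4.15/1.86 + 14.0/163 + 2.00/0.0267 = 88.63 d.
q = Δh / Σ(b_i/K_i) = 20.8 / 88.63 = 0.2347 m/day.
In each layer the seepage velocity is v_i = q/n_i, so the layer transit time is t_i = b_i·n_i / q:
  layer 1 (silty sand): t_1 = 13.8 × 0.19 / 0.2347 = 11.17 d
  layer 2 (weathered basalt): t_2 = 4.15 × 0.11 / 0.2347 = 1.945 d
  layer 3 (clean gravel): t_3 = 14.0 × 0.20 / 0.2347 = 11.93 d
  layer 4 (silt): t_4 = 2.00 × 0.05 / 0.2347 = 0.4261 d
Total t = Σ t_i = 25.47 days.

25.5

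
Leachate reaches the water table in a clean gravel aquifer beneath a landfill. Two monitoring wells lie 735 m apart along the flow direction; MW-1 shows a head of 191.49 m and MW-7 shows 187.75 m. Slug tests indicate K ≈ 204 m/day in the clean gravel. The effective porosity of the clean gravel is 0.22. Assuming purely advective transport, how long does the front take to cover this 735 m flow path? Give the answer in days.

156

Hydraulic gradient i = (191.49 − 187.75) / 735 = 3.74 / 735 = 0.005088.
Darcy flux q = K · i = 204.0 × 0.005088 = 1.038 m/day.
Seepage velocity v = q / n_e = 1.038 / 0.22 = 4.718 m/day.
Travel time t = L / v = 735 / 4.718 = 155.8 days.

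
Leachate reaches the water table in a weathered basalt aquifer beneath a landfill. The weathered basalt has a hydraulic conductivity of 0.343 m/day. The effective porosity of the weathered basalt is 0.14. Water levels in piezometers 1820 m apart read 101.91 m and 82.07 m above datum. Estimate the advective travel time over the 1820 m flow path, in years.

187

Hydraulic gradient i = (101.91 − 82.07) / 1820 = 19.84 / 1820 = 0.01090.
Darcy flux q = K · i = 0.3430 × 0.01090 = 0.003739 m/day.
Seepage velocity v = q / n_e = 0.003739 / 0.14 = 0.02671 m/day.
Travel time t = L / v = 1820 / 0.02671 = 68145 days = 186.6 years.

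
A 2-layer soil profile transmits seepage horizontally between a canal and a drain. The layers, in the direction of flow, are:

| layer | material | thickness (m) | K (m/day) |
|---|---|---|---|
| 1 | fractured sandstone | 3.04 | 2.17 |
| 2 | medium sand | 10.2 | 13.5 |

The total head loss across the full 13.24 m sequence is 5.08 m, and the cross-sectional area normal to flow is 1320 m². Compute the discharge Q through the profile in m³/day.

Flow is perpendicular to layering, so the layers act in series and the equivalent K is the thickness-weighted harmonic mean.
Total thickness L = 3.04 + 10.2 = 13.24 m.
Σ(b_i/K_i) = 3.04/2.17 + 10.2/13.5 = 2.156 d.
K_eq = L / Σ(b_i/K_i) = 13.24 / 2.156 = 6.140 m/day.
Q = K_eq · A · (Δh/L) = 6.140 × 1320 × (5.08/13.24) = 3110 m³/day.

3110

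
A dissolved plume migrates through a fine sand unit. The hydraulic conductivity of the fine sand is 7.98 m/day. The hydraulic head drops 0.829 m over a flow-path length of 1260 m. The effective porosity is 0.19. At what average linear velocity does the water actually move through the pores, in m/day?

Hydraulic gradient i = Δh / L = 0.829 / 1260 = 0.0006579.
Darcy flux q = K · i = 7.980 × 0.0006579 = 0.005250 m/day.
Seepage velocity v = q / n_e = 0.005250 / 0.19 = 0.02763 m/day.

0.0276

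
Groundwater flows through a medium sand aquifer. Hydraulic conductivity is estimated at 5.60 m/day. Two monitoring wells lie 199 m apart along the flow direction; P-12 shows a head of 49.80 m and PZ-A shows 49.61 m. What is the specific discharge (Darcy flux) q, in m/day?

Hydraulic gradient i = (49.80 − 49.61) / 199 = 0.19 / 199 = 0.0009548.
Specific discharge q = K · i = 5.600 × 0.0009548 = 0.005347 m/day.

0.00535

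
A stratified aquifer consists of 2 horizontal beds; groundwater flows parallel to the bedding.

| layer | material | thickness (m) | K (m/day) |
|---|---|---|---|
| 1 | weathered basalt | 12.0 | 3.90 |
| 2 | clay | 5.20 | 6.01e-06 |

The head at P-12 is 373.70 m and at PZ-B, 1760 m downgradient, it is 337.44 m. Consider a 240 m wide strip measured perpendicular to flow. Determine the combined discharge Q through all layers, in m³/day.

231

Flow is parallel to layering, so each bed carries its own Darcy discharge and the transmissivities add.
Σ(K_i·b_i) = 3.90×12.0 + 6.01e-06×5.20 = 46.80 m²/day.
Hydraulic gradient i = (373.70 − 337.44) / 1760 = 36.26 / 1760 = 0.02060.
Q = Σ(K_i·b_i) · W · i = 46.80 × 240 × 0.02060 = 231.4 m³/day.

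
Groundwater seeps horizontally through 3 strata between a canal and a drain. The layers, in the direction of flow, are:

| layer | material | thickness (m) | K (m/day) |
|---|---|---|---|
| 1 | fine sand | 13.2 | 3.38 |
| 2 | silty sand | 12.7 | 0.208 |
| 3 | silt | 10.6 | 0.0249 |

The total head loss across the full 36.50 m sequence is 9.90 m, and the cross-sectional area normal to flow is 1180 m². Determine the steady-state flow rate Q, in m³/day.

Flow is perpendicular to layering, so the layers act in series and the equivalent K is the thickness-weighted harmonic mean.
Total thickness L = 13.2 + 12.7 + 10.6 = 36.50 m.
Σ(b_i/K_i) = 13.2/3.38 + 12.7/0.208 + 10.6/0.0249 = 490.7 d.
K_eq = L / Σ(b_i/K_i) = 36.50 / 490.7 = 0.07439 m/day.
Q = K_eq · A · (Δh/L) = 0.07439 × 1180 × (9.90/36.50) = 23.81 m³/day.

23.8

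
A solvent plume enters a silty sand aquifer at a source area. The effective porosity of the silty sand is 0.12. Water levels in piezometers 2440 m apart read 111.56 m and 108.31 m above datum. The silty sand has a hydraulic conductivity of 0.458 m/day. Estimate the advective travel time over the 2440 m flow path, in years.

1310

Hydraulic gradient i = (111.56 − 108.31) / 2440 = 3.25 / 2440 = 0.001332.
Darcy flux q = K · i = 0.4580 × 0.001332 = 0.0006100 m/day.
Seepage velocity v = q / n_e = 0.0006100 / 0.12 = 0.005084 m/day.
Travel time t = L / v = 2440 / 0.005084 = 4.800e+05 days = 1314 years.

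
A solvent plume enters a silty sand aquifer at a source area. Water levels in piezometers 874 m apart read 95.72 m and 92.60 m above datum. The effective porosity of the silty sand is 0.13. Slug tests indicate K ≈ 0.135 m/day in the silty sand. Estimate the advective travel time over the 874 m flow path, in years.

Hydraulic gradient i = (95.72 − 92.60) / 874 = 3.12 / 874 = 0.003570.
Darcy flux q = K · i = 0.1350 × 0.003570 = 0.0004819 m/day.
Seepage velocity v = q / n_e = 0.0004819 / 0.13 = 0.003707 m/day.
Travel time t = L / v = 874 / 0.003707 = 2.358e+05 days = 645.5 years.

645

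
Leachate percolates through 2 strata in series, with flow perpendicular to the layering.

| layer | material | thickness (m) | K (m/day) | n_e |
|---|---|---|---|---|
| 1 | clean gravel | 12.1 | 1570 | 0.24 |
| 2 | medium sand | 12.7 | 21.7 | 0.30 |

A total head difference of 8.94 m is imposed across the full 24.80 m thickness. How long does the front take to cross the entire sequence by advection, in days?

With flow normal to the layers, continuity requires the same specific discharge q through every layer.
Σ(b_i/K_i) = 12.1/1570 + 12.7/21.7 = 0.5930 d.
q = Δh / Σ(b_i/K_i) = 8.94 / 0.5930 = 15.08 m/day.
In each layer the seepage velocity is v_i = q/n_i, so the layer transit time is t_i = b_i·n_i / q:
  layer 1 (clean gravel): t_1 = 12.1 × 0.24 / 15.08 = 0.1926 d
  layer 2 (medium sand): t_2 = 12.7 × 0.30 / 15.08 = 0.2527 d
Total t = Σ t_i = 0.4453 days.

0.445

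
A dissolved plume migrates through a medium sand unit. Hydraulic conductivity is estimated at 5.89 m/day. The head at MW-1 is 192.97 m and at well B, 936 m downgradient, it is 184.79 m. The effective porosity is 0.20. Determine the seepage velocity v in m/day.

Hydraulic gradient i = (192.97 − 184.79) / 936 = 8.18 / 936 = 0.008739.
Darcy flux q = K · i = 5.890 × 0.008739 = 0.05147 m/day.
Seepage velocity v = q / n_e = 0.05147 / 0.20 = 0.2574 m/day.

0.257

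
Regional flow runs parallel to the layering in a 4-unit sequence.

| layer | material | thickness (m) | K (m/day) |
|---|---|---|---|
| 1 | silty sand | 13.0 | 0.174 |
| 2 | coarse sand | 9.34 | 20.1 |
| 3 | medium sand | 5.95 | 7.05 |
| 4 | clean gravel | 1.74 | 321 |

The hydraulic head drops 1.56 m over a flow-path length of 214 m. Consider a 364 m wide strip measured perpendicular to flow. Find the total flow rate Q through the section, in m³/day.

Flow is parallel to layering, so each bed carries its own Darcy discharge and the transmissivities add.
Σ(K_i·b_i) = 0.174×13.0 + 20.1×9.34 + 7.05×5.95 + 321×1.74 = 790.5 m²/day.
Hydraulic gradient i = Δh / L = 1.56 / 214 = 0.007290.
Q = Σ(K_i·b_i) · W · i = 790.5 × 364 × 0.007290 = 2098 m³/day.

2100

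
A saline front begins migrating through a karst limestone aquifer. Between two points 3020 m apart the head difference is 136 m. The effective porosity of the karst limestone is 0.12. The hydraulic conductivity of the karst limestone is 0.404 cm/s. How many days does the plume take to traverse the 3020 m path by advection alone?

Convert K: 0.404 cm/s × 864 = 349.1 m/day.
Hydraulic gradient i = Δh / L = 136 / 3020 = 0.04503.
Darcy flux q = K · i = 349.1 × 0.04503 = 15.72 m/day.
Seepage velocity v = q / n_e = 15.72 / 0.12 = 131.0 m/day.
Travel time t = L / v = 3020 / 131.0 = 23.05 days.

23.1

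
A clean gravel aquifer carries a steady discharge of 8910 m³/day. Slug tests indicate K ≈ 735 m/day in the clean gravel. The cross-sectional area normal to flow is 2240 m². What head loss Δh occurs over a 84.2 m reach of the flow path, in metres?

From Q = K·A·i, i = Q / (K·A) = 8910 / (735.0 × 2240) = 0.005412.
Head loss Δh = i · L = 0.005412 × 84.2 = 0.4557 m.

0.456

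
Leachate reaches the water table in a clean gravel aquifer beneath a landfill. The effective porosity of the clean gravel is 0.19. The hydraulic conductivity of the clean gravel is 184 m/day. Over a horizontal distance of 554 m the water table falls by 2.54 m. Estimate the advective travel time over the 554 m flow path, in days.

125

Hydraulic gradient i = Δh / L = 2.54 / 554 = 0.004585.
Darcy flux q = K · i = 184.0 × 0.004585 = 0.8436 m/day.
Seepage velocity v = q / n_e = 0.8436 / 0.19 = 4.440 m/day.
Travel time t = L / v = 554 / 4.440 = 124.8 days.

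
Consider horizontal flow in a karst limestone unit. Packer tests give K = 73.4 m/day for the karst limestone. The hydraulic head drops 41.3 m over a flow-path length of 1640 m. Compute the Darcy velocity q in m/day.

1.85

Hydraulic gradient i = Δh / L = 41.3 / 1640 = 0.02518.
Specific discharge q = K · i = 73.40 × 0.02518 = 1.848 m/day.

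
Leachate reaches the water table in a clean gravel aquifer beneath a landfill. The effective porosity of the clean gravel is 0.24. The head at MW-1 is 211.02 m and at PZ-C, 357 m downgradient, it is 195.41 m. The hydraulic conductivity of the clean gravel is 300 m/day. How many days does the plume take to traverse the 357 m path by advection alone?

6.53

Hydraulic gradient i = (211.02 − 195.41) / 357 = 15.61 / 357 = 0.04373.
Darcy flux q = K · i = 300.0 × 0.04373 = 13.12 m/day.
Seepage velocity v = q / n_e = 13.12 / 0.24 = 54.66 m/day.
Travel time t = L / v = 357 / 54.66 = 6.532 days.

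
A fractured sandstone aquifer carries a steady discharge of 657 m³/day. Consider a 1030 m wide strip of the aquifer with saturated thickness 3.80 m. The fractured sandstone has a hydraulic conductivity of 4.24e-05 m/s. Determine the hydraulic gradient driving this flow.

0.0458

Convert K: 4.24e-05 m/s × 86400 = 3.663 m/day.
Cross-sectional area A = 1030 × 3.80 = 3914 m².
From Q = K·A·i, i = Q / (K·A) = 657 / (3.663 × 3914) = 0.04582.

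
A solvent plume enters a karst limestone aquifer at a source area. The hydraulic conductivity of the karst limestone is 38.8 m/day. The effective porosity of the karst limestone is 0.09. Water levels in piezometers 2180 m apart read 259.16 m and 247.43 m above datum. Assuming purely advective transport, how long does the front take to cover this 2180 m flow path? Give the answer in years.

Hydraulic gradient i = (259.16 − 247.43) / 2180 = 11.73 / 2180 = 0.005381.
Darcy flux q = K · i = 38.80 × 0.005381 = 0.2088 m/day.
Seepage velocity v = q / n_e = 0.2088 / 0.09 = 2.320 m/day.
Travel time t = L / v = 2180 / 2.320 = 939.8 days = 2.573 years.

2.57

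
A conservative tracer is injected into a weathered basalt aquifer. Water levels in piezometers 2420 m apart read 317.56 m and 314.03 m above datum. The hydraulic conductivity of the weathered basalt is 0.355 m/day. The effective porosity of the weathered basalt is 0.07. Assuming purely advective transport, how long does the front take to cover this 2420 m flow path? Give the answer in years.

896

Hydraulic gradient i = (317.56 − 314.03) / 2420 = 3.53 / 2420 = 0.001459.
Darcy flux q = K · i = 0.3550 × 0.001459 = 0.0005178 m/day.
Seepage velocity v = q / n_e = 0.0005178 / 0.07 = 0.007398 m/day.
Travel time t = L / v = 2420 / 0.007398 = 3.271e+05 days = 895.6 years.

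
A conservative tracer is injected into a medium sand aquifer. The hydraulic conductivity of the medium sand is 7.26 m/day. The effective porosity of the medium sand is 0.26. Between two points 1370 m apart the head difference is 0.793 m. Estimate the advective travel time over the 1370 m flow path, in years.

Hydraulic gradient i = Δh / L = 0.793 / 1370 = 0.0005788.
Darcy flux q = K · i = 7.260 × 0.0005788 = 0.004202 m/day.
Seepage velocity v = q / n_e = 0.004202 / 0.26 = 0.01616 m/day.
Travel time t = L / v = 1370 / 0.01616 = 84763 days = 232.1 years.

232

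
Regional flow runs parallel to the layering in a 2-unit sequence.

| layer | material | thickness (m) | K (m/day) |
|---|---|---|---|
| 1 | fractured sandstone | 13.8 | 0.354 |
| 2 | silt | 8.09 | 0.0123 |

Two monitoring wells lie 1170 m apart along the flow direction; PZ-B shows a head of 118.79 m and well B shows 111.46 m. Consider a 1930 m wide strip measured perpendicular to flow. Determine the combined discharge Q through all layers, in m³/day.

Flow is parallel to layering, so each bed carries its own Darcy discharge and the transmissivities add.
Σ(K_i·b_i) = 0.354×13.8 + 0.0123×8.09 = 4.985 m²/day.
Hydraulic gradient i = (118.79 − 111.46) / 1170 = 7.33 / 1170 = 0.006265.
Q = Σ(K_i·b_i) · W · i = 4.985 × 1930 × 0.006265 = 60.27 m³/day.

60.3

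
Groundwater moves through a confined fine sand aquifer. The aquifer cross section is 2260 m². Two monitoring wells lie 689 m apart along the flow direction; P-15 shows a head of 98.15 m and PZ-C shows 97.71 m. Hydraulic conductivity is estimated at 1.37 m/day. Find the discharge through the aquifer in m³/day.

Hydraulic gradient i = (98.15 − 97.71) / 689 = 0.44 / 689 = 0.0006386.
Darcy's law: Q = K · A · i = 1.370 × 2260 × 0.0006386 = 1.977 m³/day.

1.98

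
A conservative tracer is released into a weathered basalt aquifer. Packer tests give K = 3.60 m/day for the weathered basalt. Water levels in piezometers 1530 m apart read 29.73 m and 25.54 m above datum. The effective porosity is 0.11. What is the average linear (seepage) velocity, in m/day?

0.0896

Hydraulic gradient i = (29.73 − 25.54) / 1530 = 4.19 / 1530 = 0.002739.
Darcy flux q = K · i = 3.600 × 0.002739 = 0.009859 m/day.
Seepage velocity v = q / n_e = 0.009859 / 0.11 = 0.08963 m/day.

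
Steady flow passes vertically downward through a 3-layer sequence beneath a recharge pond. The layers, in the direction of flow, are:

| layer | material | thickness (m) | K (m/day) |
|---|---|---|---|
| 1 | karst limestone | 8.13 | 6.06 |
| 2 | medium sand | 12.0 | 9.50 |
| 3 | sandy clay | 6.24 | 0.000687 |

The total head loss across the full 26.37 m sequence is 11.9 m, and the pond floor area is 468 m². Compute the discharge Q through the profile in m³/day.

0.613

Flow is perpendicular to layering, so the layers act in series and the equivalent K is the thickness-weighted harmonic mean.
Total thickness L = 8.13 + 12.0 + 6.24 = 26.37 m.
Σ(b_i/K_i) = 8.13/6.06 + 12.0/9.50 + 6.24/0.000687 = 9086 d.
K_eq = L / Σ(b_i/K_i) = 26.37 / 9086 = 0.002902 m/day.
Q = K_eq · A · (Δh/L) = 0.002902 × 468 × (11.9/26.37) = 0.6130 m³/day.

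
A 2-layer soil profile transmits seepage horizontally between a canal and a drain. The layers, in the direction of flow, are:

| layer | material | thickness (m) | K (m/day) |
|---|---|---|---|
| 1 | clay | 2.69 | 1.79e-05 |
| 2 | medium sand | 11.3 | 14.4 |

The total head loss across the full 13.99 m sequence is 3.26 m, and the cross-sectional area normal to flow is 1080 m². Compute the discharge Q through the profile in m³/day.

0.0234

Flow is perpendicular to layering, so the layers act in series and the equivalent K is the thickness-weighted harmonic mean.
Total thickness L = 2.69 + 11.3 = 13.99 m.
Σ(b_i/K_i) = 2.69/1.79e-05 + 11.3/14.4 = 1.503e+05 d.
K_eq = L / Σ(b_i/K_i) = 13.99 / 1.503e+05 = 9.309e-05 m/day.
Q = K_eq · A · (Δh/L) = 9.309e-05 × 1080 × (3.26/13.99) = 0.02343 m³/day.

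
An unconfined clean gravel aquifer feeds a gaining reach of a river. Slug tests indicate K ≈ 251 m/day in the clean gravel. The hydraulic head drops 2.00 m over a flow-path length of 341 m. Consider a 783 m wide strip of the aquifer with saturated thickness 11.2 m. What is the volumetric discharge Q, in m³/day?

12900

Cross-sectional area A = 783 × 11.2 = 8770 m².
Hydraulic gradient i = Δh / L = 2.00 / 341 = 0.005865.
Darcy's law: Q = K · A · i = 251.0 × 8770 × 0.005865 = 12910 m³/day.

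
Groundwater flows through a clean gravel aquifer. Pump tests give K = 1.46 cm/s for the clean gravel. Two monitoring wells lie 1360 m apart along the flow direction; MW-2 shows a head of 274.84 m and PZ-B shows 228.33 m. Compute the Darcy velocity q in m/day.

43.1

Convert K: 1.46 cm/s × 864 = 1261 m/day.
Hydraulic gradient i = (274.84 − 228.33) / 1360 = 46.51 / 1360 = 0.03420.
Specific discharge q = K · i = 1261 × 0.03420 = 43.14 m/day.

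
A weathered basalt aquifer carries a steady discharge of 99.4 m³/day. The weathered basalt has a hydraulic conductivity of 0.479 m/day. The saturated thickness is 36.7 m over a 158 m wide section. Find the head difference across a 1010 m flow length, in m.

Cross-sectional area A = 158 × 36.7 = 5799 m².
From Q = K·A·i, i = Q / (K·A) = 99.4 / (0.4790 × 5799) = 0.03579.
Head loss Δh = i · L = 0.03579 × 1010 = 36.15 m.

36.1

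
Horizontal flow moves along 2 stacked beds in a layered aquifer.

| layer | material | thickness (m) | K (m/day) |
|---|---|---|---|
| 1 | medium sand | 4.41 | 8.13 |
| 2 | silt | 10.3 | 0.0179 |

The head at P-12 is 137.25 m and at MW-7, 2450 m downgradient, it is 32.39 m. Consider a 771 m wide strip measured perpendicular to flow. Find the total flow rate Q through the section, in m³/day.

Flow is parallel to layering, so each bed carries its own Darcy discharge and the transmissivities add.
Σ(K_i·b_i) = 8.13×4.41 + 0.0179×10.3 = 36.04 m²/day.
Hydraulic gradient i = (137.25 − 32.39) / 2450 = 104.86 / 2450 = 0.04280.
Q = Σ(K_i·b_i) · W · i = 36.04 × 771 × 0.04280 = 1189 m³/day.

1190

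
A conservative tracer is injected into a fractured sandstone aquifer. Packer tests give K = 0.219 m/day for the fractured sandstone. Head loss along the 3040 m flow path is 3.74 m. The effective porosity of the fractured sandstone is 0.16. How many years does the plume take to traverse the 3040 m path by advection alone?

Hydraulic gradient i = Δh / L = 3.74 / 3040 = 0.001230.
Darcy flux q = K · i = 0.2190 × 0.001230 = 0.0002694 m/day.
Seepage velocity v = q / n_e = 0.0002694 / 0.16 = 0.001684 m/day.
Travel time t = L / v = 3040 / 0.001684 = 1.805e+06 days = 4943 years.

4940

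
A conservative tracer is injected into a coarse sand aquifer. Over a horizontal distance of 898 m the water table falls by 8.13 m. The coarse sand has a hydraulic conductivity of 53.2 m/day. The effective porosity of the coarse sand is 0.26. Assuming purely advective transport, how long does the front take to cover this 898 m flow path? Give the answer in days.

Hydraulic gradient i = Δh / L = 8.13 / 898 = 0.009053.
Darcy flux q = K · i = 53.20 × 0.009053 = 0.4816 m/day.
Seepage velocity v = q / n_e = 0.4816 / 0.26 = 1.852 m/day.
Travel time t = L / v = 898 / 1.852 = 484.8 days.

485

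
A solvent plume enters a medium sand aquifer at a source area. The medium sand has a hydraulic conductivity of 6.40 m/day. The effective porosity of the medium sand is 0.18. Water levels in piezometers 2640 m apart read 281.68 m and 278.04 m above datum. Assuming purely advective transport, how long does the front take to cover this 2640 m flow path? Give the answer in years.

147

Hydraulic gradient i = (281.68 − 278.04) / 2640 = 3.64 / 2640 = 0.001379.
Darcy flux q = K · i = 6.400 × 0.001379 = 0.008824 m/day.
Seepage velocity v = q / n_e = 0.008824 / 0.18 = 0.04902 m/day.
Travel time t = L / v = 2640 / 0.04902 = 53852 days = 147.4 years.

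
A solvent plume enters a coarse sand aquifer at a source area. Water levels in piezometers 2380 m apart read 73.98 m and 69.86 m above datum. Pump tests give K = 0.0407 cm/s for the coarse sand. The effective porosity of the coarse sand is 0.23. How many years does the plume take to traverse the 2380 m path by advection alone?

24.6

Convert K: 0.0407 cm/s × 864 = 35.16 m/day.
Hydraulic gradient i = (73.98 − 69.86) / 2380 = 4.12 / 2380 = 0.001731.
Darcy flux q = K · i = 35.16 × 0.001731 = 0.06087 m/day.
Seepage velocity v = q / n_e = 0.06087 / 0.23 = 0.2647 m/day.
Travel time t = L / v = 2380 / 0.2647 = 8992 days = 24.62 years.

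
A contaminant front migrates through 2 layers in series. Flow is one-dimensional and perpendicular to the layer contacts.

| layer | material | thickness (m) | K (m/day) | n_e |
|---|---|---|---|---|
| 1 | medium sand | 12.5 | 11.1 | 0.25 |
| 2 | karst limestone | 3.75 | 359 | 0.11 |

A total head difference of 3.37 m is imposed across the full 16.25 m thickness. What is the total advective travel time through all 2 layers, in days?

1.19

With flow normal to the layers, continuity requires the same specific discharge q through every layer.
Σ(b_i/K_i) = 12.5/11.1 + 3.75/359 = 1.137 d.
q = Δh / Σ(b_i/K_i) = 3.37 / 1.137 = 2.965 m/day.
In each layer the seepage velocity is v_i = q/n_i, so the layer transit time is t_i = b_i·n_i / q:
  layer 1 (medium sand): t_1 = 12.5 × 0.25 / 2.965 = 1.054 d
  layer 2 (karst limestone): t_2 = 3.75 × 0.11 / 2.965 = 0.1391 d
Total t = Σ t_i = 1.193 days.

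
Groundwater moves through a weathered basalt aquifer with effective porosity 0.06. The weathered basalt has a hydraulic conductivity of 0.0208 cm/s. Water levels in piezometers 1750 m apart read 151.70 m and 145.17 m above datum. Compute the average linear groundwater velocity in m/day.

1.12

Convert K: 0.0208 cm/s × 864 = 17.97 m/day.
Hydraulic gradient i = (151.70 − 145.17) / 1750 = 6.53 / 1750 = 0.003731.
Darcy flux q = K · i = 17.97 × 0.003731 = 0.06706 m/day.
Seepage velocity v = q / n_e = 0.06706 / 0.06 = 1.118 m/day.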